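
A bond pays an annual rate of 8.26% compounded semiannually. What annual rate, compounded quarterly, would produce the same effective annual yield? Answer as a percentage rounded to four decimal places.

EAR = (1 + 0.0826/2)^2 − 1 = 0.084306.
Solve (1 + r/4)^4 = 1.084306: r/4 = 1.084306^(1/4) − 1 = 0.020441, so r = 0.081764 = 8.1764%.

8.1764%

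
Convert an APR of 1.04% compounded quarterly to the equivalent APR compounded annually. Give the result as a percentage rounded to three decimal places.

EAR = (1 + 0.0104/4)^4 − 1 = 0.010441.
Compounded annually, the equivalent nominal rate is the EAR itself: 1.044%.

1.044%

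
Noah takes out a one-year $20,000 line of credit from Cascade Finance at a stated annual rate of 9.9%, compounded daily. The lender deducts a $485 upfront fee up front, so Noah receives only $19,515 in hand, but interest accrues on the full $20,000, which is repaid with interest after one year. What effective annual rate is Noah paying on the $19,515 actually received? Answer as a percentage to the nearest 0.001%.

Amount owed after one year: 20,000 × (1 + 0.099/365)^365 = 20,000 × 1.104051 = $22,081.03.
Effective rate on net proceeds: 22,081.03 / 19,515 − 1 = 0.131490 = 13.149%.

13.149%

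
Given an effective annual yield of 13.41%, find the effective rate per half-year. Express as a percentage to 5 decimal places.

6.49413%

The per-half-year rate i satisfies (1 + i)^2 = 1 + 0.1341.
i = 1.1341^(1/2) − 1 = 0.0649413 = 6.49413%.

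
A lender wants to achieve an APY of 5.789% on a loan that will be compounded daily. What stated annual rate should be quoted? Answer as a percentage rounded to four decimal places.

(1 + r/365)^365 − 1 = 0.05789, so 1 + r/365 = 1.05789^(1/365).
r/365 = 0.000154, so r = 0.056281 = 5.6281%.

5.6281%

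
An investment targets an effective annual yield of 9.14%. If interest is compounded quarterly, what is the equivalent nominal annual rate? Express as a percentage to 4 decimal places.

(1 + r/4)^4 − 1 = 0.0914, so 1 + r/4 = 1.0914^(1/4).
r/4 = 0.022106, so r = 0.088424 = 8.8424%.

8.8424%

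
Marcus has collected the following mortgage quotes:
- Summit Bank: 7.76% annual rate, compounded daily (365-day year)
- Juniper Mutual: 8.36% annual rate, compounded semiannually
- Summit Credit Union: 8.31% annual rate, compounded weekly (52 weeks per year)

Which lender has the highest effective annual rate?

Summit Bank: (1 + 0.0776/365)^365 − 1 = 8.068%
Juniper Mutual: (1 + 0.0836/2)^2 − 1 = 8.535%
Summit Credit Union: (1 + 0.0831/52)^52 − 1 = 8.658%
The highest effective annual rate is Summit Credit Union at 8.658%.

Summit Credit Union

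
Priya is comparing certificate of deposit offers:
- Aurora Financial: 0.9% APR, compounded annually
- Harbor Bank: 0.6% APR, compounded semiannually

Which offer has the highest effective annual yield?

Aurora Financial: compounded annually, EAR = 0.900%
Harbor Bank: (1 + 0.006/2)^2 − 1 = 0.601%
The highest effective annual rate is Aurora Financial at 0.900%.

Aurora Financial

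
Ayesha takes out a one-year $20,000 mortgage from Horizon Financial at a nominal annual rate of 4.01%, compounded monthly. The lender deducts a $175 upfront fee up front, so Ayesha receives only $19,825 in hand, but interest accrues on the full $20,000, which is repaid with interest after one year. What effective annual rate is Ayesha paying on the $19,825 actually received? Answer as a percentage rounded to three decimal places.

5.003%

Amount owed after one year: 20,000 × (1 + 0.0401/12)^12 = 20,000 × 1.040845 = $20,816.91.
Effective rate on net proceeds: 20,816.91 / 19,825 − 1 = 0.050033 = 5.003%.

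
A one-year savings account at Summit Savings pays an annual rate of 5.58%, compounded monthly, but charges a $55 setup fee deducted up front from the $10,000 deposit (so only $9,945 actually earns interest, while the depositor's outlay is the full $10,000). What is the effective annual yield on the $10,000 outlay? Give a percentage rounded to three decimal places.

5.143%

Value after one year: 9,945 × (1 + 0.0558/12)^12 = 9,945 × 1.057249 = $10,514.35.
Effective yield on the $10,000 outlay: 10,514.35 / 10,000 − 1 = 0.051435 = 5.143%.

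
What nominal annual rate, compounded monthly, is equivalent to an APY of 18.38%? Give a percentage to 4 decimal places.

16.9921%

(1 + r/12)^12 − 1 = 0.1838, so 1 + r/12 = 1.1838^(1/12).
r/12 = 0.014160, so r = 0.169921 = 16.9921%.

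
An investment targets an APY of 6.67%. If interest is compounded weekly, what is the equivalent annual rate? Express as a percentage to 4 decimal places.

6.4610%

(1 + r/52)^52 − 1 = 0.0667, so 1 + r/52 = 1.0667^(1/52).
r/52 = 0.001242, so r = 0.064610 = 6.4610%.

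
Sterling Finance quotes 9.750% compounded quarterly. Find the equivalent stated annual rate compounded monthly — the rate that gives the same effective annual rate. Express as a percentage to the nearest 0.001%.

EAR = (1 + 0.09750/4)^4 − 1 = 0.101123.
Solve (1 + r/12)^12 = 1.101123: r/12 = 1.101123^(1/12) − 1 = 0.008060, so r = 0.096718 = 9.672%.

9.672%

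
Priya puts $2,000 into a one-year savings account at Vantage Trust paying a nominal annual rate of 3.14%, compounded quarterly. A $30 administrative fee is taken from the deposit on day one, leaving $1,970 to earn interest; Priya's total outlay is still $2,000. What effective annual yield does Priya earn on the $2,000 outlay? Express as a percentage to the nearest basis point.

Value after one year: 1,970 × (1 + 0.0314/4)^4 = 1,970 × 1.031772 = $2,032.59.
Effective yield on the $2,000 outlay: 2,032.59 / 2,000 − 1 = 0.016295 = 1.63%.

1.63%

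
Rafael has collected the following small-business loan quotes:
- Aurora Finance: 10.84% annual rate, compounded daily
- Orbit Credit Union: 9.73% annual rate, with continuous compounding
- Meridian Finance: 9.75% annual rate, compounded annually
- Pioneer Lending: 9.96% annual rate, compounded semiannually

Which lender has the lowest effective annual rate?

Meridian Finance

Aurora Finance: (1 + 0.1084/365)^365 − 1 = 11.448%
Orbit Credit Union: e^0.0973 − 1 = 10.219%
Meridian Finance: compounded annually, EAR = 9.750%
Pioneer Lending: (1 + 0.0996/2)^2 − 1 = 10.208%
The lowest effective annual rate is Meridian Finance at 9.750%.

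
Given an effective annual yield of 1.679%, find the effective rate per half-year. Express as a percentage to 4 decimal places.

The per-half-year rate i satisfies (1 + i)^2 = 1 + 0.01679.
i = 1.01679^(1/2) − 1 = 0.0083601 = 0.8360%.

0.8360%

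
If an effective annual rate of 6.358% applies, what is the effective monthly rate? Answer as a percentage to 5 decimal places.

The per-month rate i satisfies (1 + i)^12 = 1 + 0.06358.
i = 1.06358^(1/12) − 1 = 0.0051499 = 0.51499%.

0.51499%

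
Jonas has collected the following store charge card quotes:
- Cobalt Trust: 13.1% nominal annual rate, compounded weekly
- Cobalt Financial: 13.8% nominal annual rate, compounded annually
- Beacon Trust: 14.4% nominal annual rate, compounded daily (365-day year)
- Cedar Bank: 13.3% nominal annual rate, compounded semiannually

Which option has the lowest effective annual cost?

Cobalt Trust: (1 + 0.131/52)^52 − 1 = 13.978%
Cobalt Financial: compounded annually, EAR = 13.800%
Beacon Trust: (1 + 0.144/365)^365 − 1 = 15.485%
Cedar Bank: (1 + 0.133/2)^2 − 1 = 13.742%
The lowest effective annual rate is Cedar Bank at 13.742%.

Cedar Bank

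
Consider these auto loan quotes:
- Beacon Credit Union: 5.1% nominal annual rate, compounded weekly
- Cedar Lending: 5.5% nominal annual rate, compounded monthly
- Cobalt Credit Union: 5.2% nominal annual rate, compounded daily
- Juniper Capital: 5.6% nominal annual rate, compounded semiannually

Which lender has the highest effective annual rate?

Juniper Capital

Beacon Credit Union: (1 + 0.051/52)^52 − 1 = 5.230%
Cedar Lending: (1 + 0.055/12)^12 − 1 = 5.641%
Cobalt Credit Union: (1 + 0.052/365)^365 − 1 = 5.337%
Juniper Capital: (1 + 0.056/2)^2 − 1 = 5.678%
The highest effective annual rate is Juniper Capital at 5.678%.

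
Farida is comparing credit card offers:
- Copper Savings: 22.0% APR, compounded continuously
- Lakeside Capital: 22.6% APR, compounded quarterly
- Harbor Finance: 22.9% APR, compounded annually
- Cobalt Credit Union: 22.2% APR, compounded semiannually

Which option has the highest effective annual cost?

Copper Savings

Copper Savings: e^0.220 − 1 = 24.608%
Lakeside Capital: (1 + 0.226/4)^4 − 1 = 24.589%
Harbor Finance: compounded annually, EAR = 22.900%
Cobalt Credit Union: (1 + 0.222/2)^2 − 1 = 23.432%
The highest effective annual rate is Copper Savings at 24.608%.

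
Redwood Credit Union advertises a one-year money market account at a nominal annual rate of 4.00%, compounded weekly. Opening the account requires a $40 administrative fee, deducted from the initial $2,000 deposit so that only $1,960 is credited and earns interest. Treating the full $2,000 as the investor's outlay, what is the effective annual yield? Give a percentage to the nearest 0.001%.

1.998%

Value after one year: 1,960 × (1 + 0.0400/52)^52 = 1,960 × 1.040795 = $2,039.96.
Effective yield on the $2,000 outlay: 2,039.96 / 2,000 − 1 = 0.019979 = 1.998%.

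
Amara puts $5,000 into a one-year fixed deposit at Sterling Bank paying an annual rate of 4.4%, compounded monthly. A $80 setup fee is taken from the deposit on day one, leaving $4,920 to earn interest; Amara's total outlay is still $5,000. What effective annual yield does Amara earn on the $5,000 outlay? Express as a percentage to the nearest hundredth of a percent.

2.82%

Value after one year: 4,920 × (1 + 0.044/12)^12 = 4,920 × 1.044898 = $5,140.90.
Effective yield on the $5,000 outlay: 5,140.90 / 5,000 − 1 = 0.028180 = 2.82%.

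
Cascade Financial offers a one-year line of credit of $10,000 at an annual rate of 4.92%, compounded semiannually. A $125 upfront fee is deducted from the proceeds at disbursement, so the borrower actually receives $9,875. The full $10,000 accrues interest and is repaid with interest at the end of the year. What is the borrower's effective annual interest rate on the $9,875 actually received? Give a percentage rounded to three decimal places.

Amount owed after one year: 10,000 × (1 + 0.0492/2)^2 = 10,000 × 1.049805 = $10,498.05.
Effective rate on net proceeds: 10,498.05 / 9,875 − 1 = 0.063094 = 6.309%.

6.309%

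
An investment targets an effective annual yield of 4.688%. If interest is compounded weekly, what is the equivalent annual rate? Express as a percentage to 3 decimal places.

4.583%

(1 + r/52)^52 − 1 = 0.04688, so 1 + r/52 = 1.04688^(1/52).
r/52 = 0.000881, so r = 0.045835 = 4.583%.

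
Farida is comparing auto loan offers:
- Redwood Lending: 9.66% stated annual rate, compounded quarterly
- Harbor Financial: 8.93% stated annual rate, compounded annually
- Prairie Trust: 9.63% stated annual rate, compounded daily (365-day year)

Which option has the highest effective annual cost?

Redwood Lending: (1 + 0.0966/4)^4 − 1 = 10.016%
Harbor Financial: compounded annually, EAR = 8.930%
Prairie Trust: (1 + 0.0963/365)^365 − 1 = 10.108%
The highest effective annual rate is Prairie Trust at 10.108%.

Prairie Trust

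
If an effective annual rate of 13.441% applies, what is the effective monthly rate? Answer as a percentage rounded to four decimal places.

The per-month rate i satisfies (1 + i)^12 = 1 + 0.13441.
i = 1.13441^(1/12) − 1 = 0.0105648 = 1.0565%.

1.0565%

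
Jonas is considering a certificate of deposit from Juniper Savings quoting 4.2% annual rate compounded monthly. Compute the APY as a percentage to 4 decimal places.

EAR = (1 + 0.042/12)^12 − 1.
= 1.042818 − 1 = 4.2818%.

4.2818%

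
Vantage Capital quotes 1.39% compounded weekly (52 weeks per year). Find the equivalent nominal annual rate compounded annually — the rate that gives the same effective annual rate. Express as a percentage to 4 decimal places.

1.3995%

EAR = (1 + 0.0139/52)^52 − 1 = 0.013995.
Compounded annually, the equivalent nominal rate is the EAR itself: 1.3995%.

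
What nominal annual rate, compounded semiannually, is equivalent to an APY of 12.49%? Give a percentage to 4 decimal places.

12.1226%

(1 + r/2)^2 − 1 = 0.1249, so 1 + r/2 = 1.1249^(1/2).
r/2 = 0.060613, so r = 0.121226 = 12.1226%.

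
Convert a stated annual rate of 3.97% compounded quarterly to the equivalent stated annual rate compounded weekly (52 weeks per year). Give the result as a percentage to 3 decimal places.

3.952%

EAR = (1 + 0.0397/4)^4 − 1 = 0.040295.
Solve (1 + r/52)^52 = 1.040295: r/52 = 1.040295^(1/52) − 1 = 0.000760, so r = 0.039519 = 3.952%.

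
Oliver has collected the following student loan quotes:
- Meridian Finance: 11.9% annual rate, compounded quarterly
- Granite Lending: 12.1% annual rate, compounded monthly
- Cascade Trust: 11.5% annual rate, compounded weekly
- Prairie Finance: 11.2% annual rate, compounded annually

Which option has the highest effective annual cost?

Meridian Finance: (1 + 0.119/4)^4 − 1 = 12.442%
Granite Lending: (1 + 0.121/12)^12 − 1 = 12.794%
Cascade Trust: (1 + 0.115/52)^52 − 1 = 12.173%
Prairie Finance: compounded annually, EAR = 11.200%
The highest effective annual rate is Granite Lending at 12.794%.

Granite Lending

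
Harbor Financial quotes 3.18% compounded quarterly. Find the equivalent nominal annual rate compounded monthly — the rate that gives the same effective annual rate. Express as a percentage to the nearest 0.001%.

EAR = (1 + 0.0318/4)^4 − 1 = 0.032181.
Solve (1 + r/12)^12 = 1.032181: r/12 = 1.032181^(1/12) − 1 = 0.002643, so r = 0.031716 = 3.172%.

3.172%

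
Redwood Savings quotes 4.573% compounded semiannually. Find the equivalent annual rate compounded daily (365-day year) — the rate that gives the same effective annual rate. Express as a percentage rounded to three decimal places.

4.522%

EAR = (1 + 0.04573/2)^2 − 1 = 0.046253.
Solve (1 + r/365)^365 = 1.046253: r/365 = 1.046253^(1/365) − 1 = 0.000124, so r = 0.045218 = 4.522%.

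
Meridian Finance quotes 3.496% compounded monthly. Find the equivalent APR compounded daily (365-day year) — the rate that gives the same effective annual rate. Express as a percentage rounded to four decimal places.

EAR = (1 + 0.03496/12)^12 − 1 = 0.035526.
Solve (1 + r/365)^365 = 1.035526: r/365 = 1.035526^(1/365) − 1 = 0.000096, so r = 0.034911 = 3.4911%.

3.4911%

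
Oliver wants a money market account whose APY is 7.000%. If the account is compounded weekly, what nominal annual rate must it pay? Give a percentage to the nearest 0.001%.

6.770%

(1 + r/52)^52 − 1 = 0.07000, so 1 + r/52 = 1.07000^(1/52).
r/52 = 0.001302, so r = 0.067703 = 6.770%.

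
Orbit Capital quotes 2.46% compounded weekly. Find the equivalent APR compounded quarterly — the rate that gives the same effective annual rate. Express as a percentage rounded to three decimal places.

EAR = (1 + 0.0246/52)^52 − 1 = 0.024899.
Solve (1 + r/4)^4 = 1.024899: r/4 = 1.024899^(1/4) − 1 = 0.006167, so r = 0.024670 = 2.467%.

2.467%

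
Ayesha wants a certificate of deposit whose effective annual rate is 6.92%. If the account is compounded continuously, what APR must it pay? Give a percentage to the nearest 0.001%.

Continuous: nominal r satisfies e^r − 1 = 0.0692.
r = ln(1 + 0.0692) = ln(1.0692) = 0.066911 = 6.691%.

6.691%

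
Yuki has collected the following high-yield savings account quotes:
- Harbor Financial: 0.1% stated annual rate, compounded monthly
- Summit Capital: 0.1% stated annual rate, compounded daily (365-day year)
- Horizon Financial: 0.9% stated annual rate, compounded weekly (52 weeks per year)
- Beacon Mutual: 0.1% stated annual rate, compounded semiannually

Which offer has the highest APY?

Harbor Financial: (1 + 0.001/12)^12 − 1 = 0.100%
Summit Capital: (1 + 0.001/365)^365 − 1 = 0.100%
Horizon Financial: (1 + 0.009/52)^52 − 1 = 0.904%
Beacon Mutual: (1 + 0.001/2)^2 − 1 = 0.100%
The highest effective annual rate is Horizon Financial at 0.904%.

Horizon Financial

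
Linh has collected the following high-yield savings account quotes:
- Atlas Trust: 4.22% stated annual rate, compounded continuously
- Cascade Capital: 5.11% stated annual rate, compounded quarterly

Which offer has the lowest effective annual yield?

Atlas Trust

Atlas Trust: e^0.0422 − 1 = 4.310%
Cascade Capital: (1 + 0.0511/4)^4 − 1 = 5.209%
The lowest effective annual rate is Atlas Trust at 4.310%.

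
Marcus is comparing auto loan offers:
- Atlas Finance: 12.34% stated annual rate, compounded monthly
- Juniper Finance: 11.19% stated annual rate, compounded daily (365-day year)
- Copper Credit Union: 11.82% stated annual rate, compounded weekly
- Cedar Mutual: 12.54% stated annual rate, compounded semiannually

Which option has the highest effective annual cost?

Atlas Finance

Atlas Finance: (1 + 0.1234/12)^12 − 1 = 13.062%
Juniper Finance: (1 + 0.1119/365)^365 − 1 = 11.838%
Copper Credit Union: (1 + 0.1182/52)^52 − 1 = 12.532%
Cedar Mutual: (1 + 0.1254/2)^2 − 1 = 12.933%
The highest effective annual rate is Atlas Finance at 13.062%.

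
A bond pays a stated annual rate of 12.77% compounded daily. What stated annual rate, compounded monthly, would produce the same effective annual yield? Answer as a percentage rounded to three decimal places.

EAR = (1 + 0.1277/365)^365 − 1 = 0.136187.
Solve (1 + r/12)^12 = 1.136187: r/12 = 1.136187^(1/12) − 1 = 0.010697, so r = 0.128359 = 12.836%.

12.836%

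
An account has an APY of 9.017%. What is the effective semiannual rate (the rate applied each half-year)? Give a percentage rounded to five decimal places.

The per-half-year rate i satisfies (1 + i)^2 = 1 + 0.09017.
i = 1.09017^(1/2) − 1 = 0.0441121 = 4.41121%.

4.41121%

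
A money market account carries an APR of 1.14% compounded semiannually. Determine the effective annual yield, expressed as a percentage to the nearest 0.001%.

1.143%

EAR = (1 + 0.0114/2)^2 − 1.
= 1.011432 − 1 = 1.143%.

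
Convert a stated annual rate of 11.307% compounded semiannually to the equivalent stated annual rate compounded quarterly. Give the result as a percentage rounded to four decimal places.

EAR = (1 + 0.11307/2)^2 − 1 = 0.116266.
Solve (1 + r/4)^4 = 1.116266: r/4 = 1.116266^(1/4) − 1 = 0.027879, so r = 0.111516 = 11.1516%.

11.1516%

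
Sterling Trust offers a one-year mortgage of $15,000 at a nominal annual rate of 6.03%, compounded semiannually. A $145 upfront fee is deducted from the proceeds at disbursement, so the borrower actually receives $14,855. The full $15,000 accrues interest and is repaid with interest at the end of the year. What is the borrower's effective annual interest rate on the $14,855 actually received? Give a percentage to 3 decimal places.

7.157%

Amount owed after one year: 15,000 × (1 + 0.0603/2)^2 = 15,000 × 1.061209 = $15,918.14.
Effective rate on net proceeds: 15,918.14 / 14,855 − 1 = 0.071568 = 7.157%.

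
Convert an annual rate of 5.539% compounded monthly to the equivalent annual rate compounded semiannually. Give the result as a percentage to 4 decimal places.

EAR = (1 + 0.05539/12)^12 − 1 = 0.056818.
Solve (1 + r/2)^2 = 1.056818: r/2 = 1.056818^(1/2) − 1 = 0.028017, so r = 0.056033 = 5.6033%.

5.6033%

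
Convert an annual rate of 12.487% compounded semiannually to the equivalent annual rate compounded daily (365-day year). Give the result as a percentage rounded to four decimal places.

12.1147%

EAR = (1 + 0.12487/2)^2 − 1 = 0.128768.
Solve (1 + r/365)^365 = 1.128768: r/365 = 1.128768^(1/365) − 1 = 0.000332, so r = 0.121147 = 12.1147%.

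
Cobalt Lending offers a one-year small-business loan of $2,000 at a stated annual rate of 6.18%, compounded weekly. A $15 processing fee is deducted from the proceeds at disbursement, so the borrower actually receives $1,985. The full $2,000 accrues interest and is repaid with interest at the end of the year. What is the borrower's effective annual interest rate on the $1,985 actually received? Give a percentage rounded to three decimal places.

Amount owed after one year: 2,000 × (1 + 0.0618/52)^52 = 2,000 × 1.063711 = $2,127.42.
Effective rate on net proceeds: 2,127.42 / 1,985 − 1 = 0.071749 = 7.175%.

7.175%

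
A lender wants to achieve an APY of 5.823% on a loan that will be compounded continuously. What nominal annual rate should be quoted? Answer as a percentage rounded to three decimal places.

5.660%

Continuous: nominal r satisfies e^r − 1 = 0.05823.
r = ln(1 + 0.05823) = ln(1.05823) = 0.056598 = 5.660%.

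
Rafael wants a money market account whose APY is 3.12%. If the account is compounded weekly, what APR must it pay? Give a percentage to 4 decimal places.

(1 + r/52)^52 − 1 = 0.0312, so 1 + r/52 = 1.0312^(1/52).
r/52 = 0.000591, so r = 0.030732 = 3.0732%.

3.0732%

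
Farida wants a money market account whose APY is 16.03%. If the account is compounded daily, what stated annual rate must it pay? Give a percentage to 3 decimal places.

(1 + r/365)^365 − 1 = 0.1603, so 1 + r/365 = 1.1603^(1/365).
r/365 = 0.000407, so r = 0.148709 = 14.871%.

14.871%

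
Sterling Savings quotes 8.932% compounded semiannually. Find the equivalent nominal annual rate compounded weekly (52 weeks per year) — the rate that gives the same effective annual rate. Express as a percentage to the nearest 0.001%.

8.746%

EAR = (1 + 0.08932/2)^2 − 1 = 0.091315.
Solve (1 + r/52)^52 = 1.091315: r/52 = 1.091315^(1/52) − 1 = 0.001682, so r = 0.087456 = 8.746%.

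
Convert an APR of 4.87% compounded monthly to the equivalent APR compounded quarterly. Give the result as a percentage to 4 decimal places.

4.8898%

EAR = (1 + 0.0487/12)^12 − 1 = 0.049802.
Solve (1 + r/4)^4 = 1.049802: r/4 = 1.049802^(1/4) − 1 = 0.012224, so r = 0.048898 = 4.8898%.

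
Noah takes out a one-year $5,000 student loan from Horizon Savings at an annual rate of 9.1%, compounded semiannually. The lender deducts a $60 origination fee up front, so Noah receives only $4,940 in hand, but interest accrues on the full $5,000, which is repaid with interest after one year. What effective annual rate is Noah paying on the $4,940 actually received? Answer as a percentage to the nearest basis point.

Amount owed after one year: 5,000 × (1 + 0.091/2)^2 = 5,000 × 1.093070 = $5,465.35.
Effective rate on net proceeds: 5,465.35 / 4,940 − 1 = 0.106346 = 10.63%.

10.63%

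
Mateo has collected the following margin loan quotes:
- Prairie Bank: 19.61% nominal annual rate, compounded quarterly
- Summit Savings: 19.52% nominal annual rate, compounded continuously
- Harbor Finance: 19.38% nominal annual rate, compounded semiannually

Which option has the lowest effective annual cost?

Harbor Finance

Prairie Bank: (1 + 0.1961/4)^4 − 1 = 21.100%
Summit Savings: e^0.1952 − 1 = 21.555%
Harbor Finance: (1 + 0.1938/2)^2 − 1 = 20.319%
The lowest effective annual rate is Harbor Finance at 20.319%.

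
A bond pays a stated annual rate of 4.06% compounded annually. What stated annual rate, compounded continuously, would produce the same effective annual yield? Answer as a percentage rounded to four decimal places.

Compounded annually, EAR = nominal = 0.040600.
Equivalent continuous rate: r = ln(1 + 0.040600) = 0.039797 = 3.9797%.

3.9797%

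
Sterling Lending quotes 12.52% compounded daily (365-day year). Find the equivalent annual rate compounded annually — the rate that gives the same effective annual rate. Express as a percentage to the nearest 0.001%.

13.335%

EAR = (1 + 0.1252/365)^365 − 1 = 0.133351.
Compounded annually, the equivalent nominal rate is the EAR itself: 13.335%.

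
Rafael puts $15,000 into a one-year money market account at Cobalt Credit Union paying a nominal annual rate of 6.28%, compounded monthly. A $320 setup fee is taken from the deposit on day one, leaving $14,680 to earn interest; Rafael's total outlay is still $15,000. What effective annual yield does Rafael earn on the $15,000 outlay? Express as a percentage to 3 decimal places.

4.193%

Value after one year: 14,680 × (1 + 0.0628/12)^12 = 14,680 × 1.064640 = $15,628.91.
Effective yield on the $15,000 outlay: 15,628.91 / 15,000 − 1 = 0.041927 = 4.193%.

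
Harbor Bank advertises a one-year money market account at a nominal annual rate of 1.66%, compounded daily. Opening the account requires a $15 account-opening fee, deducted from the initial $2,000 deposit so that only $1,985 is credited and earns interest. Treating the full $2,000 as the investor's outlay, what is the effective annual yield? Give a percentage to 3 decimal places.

Value after one year: 1,985 × (1 + 0.0166/365)^365 = 1,985 × 1.016738 = $2,018.23.
Effective yield on the $2,000 outlay: 2,018.23 / 2,000 − 1 = 0.009113 = 0.911%.

0.911%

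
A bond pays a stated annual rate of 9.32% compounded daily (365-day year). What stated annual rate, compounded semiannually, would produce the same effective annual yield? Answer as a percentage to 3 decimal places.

9.539%

EAR = (1 + 0.0932/365)^365 − 1 = 0.097668.
Solve (1 + r/2)^2 = 1.097668: r/2 = 1.097668^(1/2) − 1 = 0.047697, so r = 0.095393 = 9.539%.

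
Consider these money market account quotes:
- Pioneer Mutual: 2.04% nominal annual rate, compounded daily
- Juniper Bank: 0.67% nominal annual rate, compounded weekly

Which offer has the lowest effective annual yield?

Pioneer Mutual: (1 + 0.0204/365)^365 − 1 = 2.061%
Juniper Bank: (1 + 0.0067/52)^52 − 1 = 0.672%
The lowest effective annual rate is Juniper Bank at 0.672%.

Juniper Bank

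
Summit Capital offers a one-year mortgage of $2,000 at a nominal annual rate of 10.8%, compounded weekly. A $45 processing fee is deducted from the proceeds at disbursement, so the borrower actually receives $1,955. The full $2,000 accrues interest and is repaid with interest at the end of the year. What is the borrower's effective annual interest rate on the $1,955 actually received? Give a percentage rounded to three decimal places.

13.956%

Amount owed after one year: 2,000 × (1 + 0.108/52)^52 = 2,000 × 1.113923 = $2,227.85.
Effective rate on net proceeds: 2,227.85 / 1,955 − 1 = 0.139563 = 13.956%.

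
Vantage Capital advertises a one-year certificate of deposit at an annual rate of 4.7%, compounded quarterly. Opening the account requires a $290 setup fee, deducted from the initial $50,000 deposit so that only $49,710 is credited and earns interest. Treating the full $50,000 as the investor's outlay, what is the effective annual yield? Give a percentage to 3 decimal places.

Value after one year: 49,710 × (1 + 0.047/4)^4 = 49,710 × 1.047835 = $52,087.87.
Effective yield on the $50,000 outlay: 52,087.87 / 50,000 − 1 = 0.041757 = 4.176%.

4.176%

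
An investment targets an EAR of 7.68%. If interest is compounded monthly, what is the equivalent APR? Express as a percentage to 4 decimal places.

(1 + r/12)^12 − 1 = 0.0768, so 1 + r/12 = 1.0768^(1/12).
r/12 = 0.006185, so r = 0.074222 = 7.4222%.

7.4222%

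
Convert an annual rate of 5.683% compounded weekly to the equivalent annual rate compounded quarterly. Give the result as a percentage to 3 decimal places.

5.720%

EAR = (1 + 0.05683/52)^52 − 1 = 0.058443.
Solve (1 + r/4)^4 = 1.058443: r/4 = 1.058443^(1/4) − 1 = 0.014301, so r = 0.057204 = 5.720%.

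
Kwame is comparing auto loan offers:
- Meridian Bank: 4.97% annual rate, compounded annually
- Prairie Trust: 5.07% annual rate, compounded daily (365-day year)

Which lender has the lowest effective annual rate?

Meridian Bank: compounded annually, EAR = 4.970%
Prairie Trust: (1 + 0.0507/365)^365 − 1 = 5.200%
The lowest effective annual rate is Meridian Bank at 4.970%.

Meridian Bank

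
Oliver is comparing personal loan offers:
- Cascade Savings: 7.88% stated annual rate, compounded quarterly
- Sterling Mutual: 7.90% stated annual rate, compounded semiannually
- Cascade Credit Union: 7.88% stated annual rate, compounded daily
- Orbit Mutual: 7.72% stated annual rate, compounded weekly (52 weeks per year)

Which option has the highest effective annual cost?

Cascade Savings: (1 + 0.0788/4)^4 − 1 = 8.116%
Sterling Mutual: (1 + 0.0790/2)^2 − 1 = 8.056%
Cascade Credit Union: (1 + 0.0788/365)^365 − 1 = 8.198%
Orbit Mutual: (1 + 0.0772/52)^52 − 1 = 8.020%
The highest effective annual rate is Cascade Credit Union at 8.198%.

Cascade Credit Union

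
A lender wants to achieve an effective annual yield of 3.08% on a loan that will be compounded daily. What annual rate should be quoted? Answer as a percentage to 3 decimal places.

(1 + r/365)^365 − 1 = 0.0308, so 1 + r/365 = 1.0308^(1/365).
r/365 = 0.000083, so r = 0.030336 = 3.034%.

3.034%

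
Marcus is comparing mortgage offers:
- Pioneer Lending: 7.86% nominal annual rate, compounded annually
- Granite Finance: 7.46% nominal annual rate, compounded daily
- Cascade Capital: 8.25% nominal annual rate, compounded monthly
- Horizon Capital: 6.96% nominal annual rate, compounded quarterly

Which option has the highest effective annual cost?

Cascade Capital

Pioneer Lending: compounded annually, EAR = 7.860%
Granite Finance: (1 + 0.0746/365)^365 − 1 = 7.744%
Cascade Capital: (1 + 0.0825/12)^12 − 1 = 8.569%
Horizon Capital: (1 + 0.0696/4)^4 − 1 = 7.144%
The highest effective annual rate is Cascade Capital at 8.569%.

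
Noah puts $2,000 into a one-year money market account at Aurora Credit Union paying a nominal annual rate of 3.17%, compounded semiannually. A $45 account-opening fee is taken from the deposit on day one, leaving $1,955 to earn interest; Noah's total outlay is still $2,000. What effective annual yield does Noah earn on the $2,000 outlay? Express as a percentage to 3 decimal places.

0.873%

Value after one year: 1,955 × (1 + 0.0317/2)^2 = 1,955 × 1.031951 = $2,017.46.
Effective yield on the $2,000 outlay: 2,017.46 / 2,000 − 1 = 0.008732 = 0.873%.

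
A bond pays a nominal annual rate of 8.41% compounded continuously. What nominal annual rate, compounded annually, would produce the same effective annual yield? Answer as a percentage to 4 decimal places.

8.7738%

EAR under continuous compounding: e^0.0841 − 1 = 0.087738.
Compounded annually, the equivalent nominal rate is the EAR itself: 8.7738%.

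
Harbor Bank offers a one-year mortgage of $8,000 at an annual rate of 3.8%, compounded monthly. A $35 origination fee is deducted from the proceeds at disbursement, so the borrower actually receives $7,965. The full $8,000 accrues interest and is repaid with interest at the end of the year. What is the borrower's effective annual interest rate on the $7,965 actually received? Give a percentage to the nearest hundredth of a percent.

4.32%

Amount owed after one year: 8,000 × (1 + 0.038/12)^12 = 8,000 × 1.038669 = $8,309.35.
Effective rate on net proceeds: 8,309.35 / 7,965 − 1 = 0.043233 = 4.32%.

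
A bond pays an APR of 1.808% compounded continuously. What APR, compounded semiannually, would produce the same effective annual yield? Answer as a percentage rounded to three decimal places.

EAR under continuous compounding: e^0.01808 − 1 = 0.018244.
Solve (1 + r/2)^2 = 1.018244: r/2 = 1.018244^(1/2) − 1 = 0.009081, so r = 0.018162 = 1.816%.

1.816%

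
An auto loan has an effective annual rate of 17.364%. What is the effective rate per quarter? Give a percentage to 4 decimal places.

The per-quarter rate i satisfies (1 + i)^4 = 1 + 0.17364.
i = 1.17364^(1/4) − 1 = 0.0408394 = 4.0839%.

4.0839%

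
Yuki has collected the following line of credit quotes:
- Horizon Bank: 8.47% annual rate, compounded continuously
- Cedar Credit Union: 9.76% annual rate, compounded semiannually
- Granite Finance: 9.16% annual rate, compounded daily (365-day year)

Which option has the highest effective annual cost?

Horizon Bank: e^0.0847 − 1 = 8.839%
Cedar Credit Union: (1 + 0.0976/2)^2 − 1 = 9.998%
Granite Finance: (1 + 0.0916/365)^365 − 1 = 9.591%
The highest effective annual rate is Cedar Credit Union at 9.998%.

Cedar Credit Union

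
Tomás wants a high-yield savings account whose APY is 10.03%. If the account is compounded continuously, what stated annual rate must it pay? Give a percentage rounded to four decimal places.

Continuous: nominal r satisfies e^r − 1 = 0.1003.
r = ln(1 + 0.1003) = ln(1.1003) = 0.095583 = 9.5583%.

9.5583%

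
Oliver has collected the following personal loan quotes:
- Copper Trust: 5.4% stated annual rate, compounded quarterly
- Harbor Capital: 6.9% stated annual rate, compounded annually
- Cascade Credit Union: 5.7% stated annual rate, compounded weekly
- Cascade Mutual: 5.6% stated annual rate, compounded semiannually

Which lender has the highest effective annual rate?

Copper Trust: (1 + 0.054/4)^4 − 1 = 5.510%
Harbor Capital: compounded annually, EAR = 6.900%
Cascade Credit Union: (1 + 0.057/52)^52 − 1 = 5.862%
Cascade Mutual: (1 + 0.056/2)^2 − 1 = 5.678%
The highest effective annual rate is Harbor Capital at 6.900%.

Harbor Capital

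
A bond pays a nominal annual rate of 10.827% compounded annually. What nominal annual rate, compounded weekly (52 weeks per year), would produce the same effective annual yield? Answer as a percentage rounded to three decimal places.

10.290%

Compounded annually, EAR = nominal = 0.108270.
Solve (1 + r/52)^52 = 1.108270: r/52 = 1.108270^(1/52) − 1 = 0.001979, so r = 0.102902 = 10.290%.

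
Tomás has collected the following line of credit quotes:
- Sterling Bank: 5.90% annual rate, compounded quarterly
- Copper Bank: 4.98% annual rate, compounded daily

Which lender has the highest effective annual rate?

Sterling Bank

Sterling Bank: (1 + 0.0590/4)^4 − 1 = 6.032%
Copper Bank: (1 + 0.0498/365)^365 − 1 = 5.106%
The highest effective annual rate is Sterling Bank at 6.032%.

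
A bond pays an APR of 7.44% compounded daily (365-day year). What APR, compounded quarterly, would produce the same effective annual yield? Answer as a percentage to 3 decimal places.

7.509%

EAR = (1 + 0.0744/365)^365 − 1 = 0.077229.
Solve (1 + r/4)^4 = 1.077229: r/4 = 1.077229^(1/4) − 1 = 0.018772, so r = 0.075089 = 7.509%.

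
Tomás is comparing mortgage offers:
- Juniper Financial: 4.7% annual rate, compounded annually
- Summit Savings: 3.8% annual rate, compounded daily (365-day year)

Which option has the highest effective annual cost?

Juniper Financial: compounded annually, EAR = 4.700%
Summit Savings: (1 + 0.038/365)^365 − 1 = 3.873%
The highest effective annual rate is Juniper Financial at 4.700%.

Juniper Financial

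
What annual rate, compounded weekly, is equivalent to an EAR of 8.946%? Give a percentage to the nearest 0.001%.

8.575%

(1 + r/52)^52 − 1 = 0.08946, so 1 + r/52 = 1.08946^(1/52).
r/52 = 0.001649, so r = 0.085753 = 8.575%.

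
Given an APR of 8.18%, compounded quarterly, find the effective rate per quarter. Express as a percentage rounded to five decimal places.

2.04500%

With a nominal annual rate compounded quarterly, the periodic rate is the nominal rate divided by 4.
i = 0.0818 / 4 = 0.0204500 = 2.04500%.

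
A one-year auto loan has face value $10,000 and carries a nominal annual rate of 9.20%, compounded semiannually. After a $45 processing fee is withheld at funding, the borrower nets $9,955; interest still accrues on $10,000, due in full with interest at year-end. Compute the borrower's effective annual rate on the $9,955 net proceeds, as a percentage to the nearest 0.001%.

9.906%

Amount owed after one year: 10,000 × (1 + 0.0920/2)^2 = 10,000 × 1.094116 = $10,941.16.
Effective rate on net proceeds: 10,941.16 / 9,955 − 1 = 0.099062 = 9.906%.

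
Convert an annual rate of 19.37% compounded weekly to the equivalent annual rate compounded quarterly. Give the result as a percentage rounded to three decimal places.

EAR = (1 + 0.1937/52)^52 − 1 = 0.213295.
Solve (1 + r/4)^4 = 1.213295: r/4 = 1.213295^(1/4) − 1 = 0.049522, so r = 0.198089 = 19.809%.

19.809%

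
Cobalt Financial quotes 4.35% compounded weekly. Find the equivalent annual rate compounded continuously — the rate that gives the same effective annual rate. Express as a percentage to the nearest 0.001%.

EAR = (1 + 0.0435/52)^52 − 1 = 0.044441.
Equivalent continuous rate: r = ln(1 + 0.044441) = 0.043482 = 4.348%.

4.348%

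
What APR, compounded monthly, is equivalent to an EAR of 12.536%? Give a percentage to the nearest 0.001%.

(1 + r/12)^12 − 1 = 0.12536, so 1 + r/12 = 1.12536^(1/12).
r/12 = 0.009891, so r = 0.118686 = 11.869%.

11.869%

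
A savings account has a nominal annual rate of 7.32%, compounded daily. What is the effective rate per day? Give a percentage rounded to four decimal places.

0.0201%

With a nominal annual rate compounded daily, the periodic rate is the nominal rate divided by 365.
i = 0.0732 / 365 = 0.0002005 = 0.0201%.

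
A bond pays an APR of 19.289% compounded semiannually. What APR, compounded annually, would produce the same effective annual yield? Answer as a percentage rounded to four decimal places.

EAR = (1 + 0.19289/2)^2 − 1 = 0.202192.
Compounded annually, the equivalent nominal rate is the EAR itself: 20.2192%.

20.2192%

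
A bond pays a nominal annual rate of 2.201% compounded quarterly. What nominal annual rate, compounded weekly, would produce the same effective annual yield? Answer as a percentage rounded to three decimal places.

2.195%

EAR = (1 + 0.02201/4)^4 − 1 = 0.022192.
Solve (1 + r/52)^52 = 1.022192: r/52 = 1.022192^(1/52) − 1 = 0.000422, so r = 0.021954 = 2.195%.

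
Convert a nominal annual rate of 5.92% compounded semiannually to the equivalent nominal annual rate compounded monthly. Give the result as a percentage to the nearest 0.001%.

5.848%

EAR = (1 + 0.0592/2)^2 − 1 = 0.060076.
Solve (1 + r/12)^12 = 1.060076: r/12 = 1.060076^(1/12) − 1 = 0.004874, so r = 0.058483 = 5.848%.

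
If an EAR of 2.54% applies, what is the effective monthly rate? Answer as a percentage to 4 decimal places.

0.2092%

The per-month rate i satisfies (1 + i)^12 = 1 + 0.0254.
i = 1.0254^(1/12) − 1 = 0.0020924 = 0.2092%.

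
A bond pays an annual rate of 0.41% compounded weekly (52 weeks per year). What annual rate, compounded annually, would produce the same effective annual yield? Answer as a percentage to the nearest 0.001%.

0.411%

EAR = (1 + 0.0041/52)^52 − 1 = 0.004108.
Compounded annually, the equivalent nominal rate is the EAR itself: 0.411%.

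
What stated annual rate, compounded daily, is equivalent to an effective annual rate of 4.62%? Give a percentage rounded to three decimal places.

(1 + r/365)^365 − 1 = 0.0462, so 1 + r/365 = 1.0462^(1/365).
r/365 = 0.000124, so r = 0.045167 = 4.517%.

4.517%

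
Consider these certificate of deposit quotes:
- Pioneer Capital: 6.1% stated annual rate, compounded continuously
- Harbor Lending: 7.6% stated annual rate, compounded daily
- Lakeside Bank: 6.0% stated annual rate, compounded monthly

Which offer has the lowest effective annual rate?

Pioneer Capital: e^0.061 − 1 = 6.290%
Harbor Lending: (1 + 0.076/365)^365 − 1 = 7.895%
Lakeside Bank: (1 + 0.060/12)^12 − 1 = 6.168%
The lowest effective annual rate is Lakeside Bank at 6.168%.

Lakeside Bank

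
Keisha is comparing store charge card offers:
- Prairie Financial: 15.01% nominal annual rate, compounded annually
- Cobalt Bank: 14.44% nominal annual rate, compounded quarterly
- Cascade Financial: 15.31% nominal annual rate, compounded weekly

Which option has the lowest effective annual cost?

Prairie Financial: compounded annually, EAR = 15.010%
Cobalt Bank: (1 + 0.1444/4)^4 − 1 = 15.241%
Cascade Financial: (1 + 0.1531/52)^52 − 1 = 16.518%
The lowest effective annual rate is Prairie Financial at 15.010%.

Prairie Financial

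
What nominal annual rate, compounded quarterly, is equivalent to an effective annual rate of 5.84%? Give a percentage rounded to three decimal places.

(1 + r/4)^4 − 1 = 0.0584, so 1 + r/4 = 1.0584^(1/4).
r/4 = 0.014291, so r = 0.057163 = 5.716%.

5.716%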